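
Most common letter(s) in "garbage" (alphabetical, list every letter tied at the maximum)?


Word: "garbage"
Letter counts:
  'a': 2
  'b': 1
  'e': 1
  'g': 2
  'r': 1
Maximum count = 2
Most frequent = 'a', 'g' (2 times each)


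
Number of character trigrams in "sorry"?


Word: "sorry" (length 5)
Number of 3-grams = length - 3 + 1 = 5 - 3 + 1
= 3


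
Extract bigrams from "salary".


Word: "salary" (length 6)
Number of bigrams = 6 - 2 + 1 = 5
  Position 0: "sa"
  Position 1: "al"
  Position 2: "la"
  Position 3: "ar"
  Position 4: "ry"
Bigrams = "sa", "al", "la", "ar", "ry"


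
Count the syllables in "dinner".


Word: "dinner"
Syllable breakdown: din-ner
Counting: 2 parts
= 2 syllables


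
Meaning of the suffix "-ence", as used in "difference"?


Suffix: -ence
Example: difference = differ + -ence
Meaning = state of


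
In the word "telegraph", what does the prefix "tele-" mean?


Prefix: tele-
Example: telegraph (tele- + graph)
Meaning = distant


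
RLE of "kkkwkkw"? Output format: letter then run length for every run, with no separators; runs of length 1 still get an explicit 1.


String: "kkkwkkw"
Scanning for consecutive runs:
  'k' x 3
  'w' x 1
  'k' x 2
  'w' x 1
RLE = "k3w1k2w1"


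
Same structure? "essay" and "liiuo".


Pattern of "essay": [0, 1, 1, 2, 3]
Pattern of "liiuo": [0, 1, 1, 2, 3]
Patterns match
Same pattern = Yes


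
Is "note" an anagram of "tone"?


Word 1: "tone" → sorted: enot
Word 2: "note" → sorted: enot
Same letters? enot == enot
Anagram = Yes


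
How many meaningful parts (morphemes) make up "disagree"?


Word: "disagree"
Morphemes: dis- + agree
Each morpheme carries meaning
= 2 morphemes


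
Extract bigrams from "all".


Word: "all" (length 3)
Number of bigrams = 3 - 2 + 1 = 2
  Position 0: "al"
  Position 1: "ll"
Bigrams = "al", "ll"


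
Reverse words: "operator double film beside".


Original: "operator double film beside"
Words (1..n): operator | double | film | beside
Reversed (n..1): beside | film | double | operator
Result = "beside film double operator"


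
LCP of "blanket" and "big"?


Word 1: "blanket"
Word 2: "big"
Comparing from start:
  Pos 0: 'b' == 'b'
  Pos 1: 'l' != 'i' (stop)
LCP = "b" (length 1)


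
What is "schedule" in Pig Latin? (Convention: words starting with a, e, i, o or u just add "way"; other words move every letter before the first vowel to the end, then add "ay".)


Word: "schedule"
Starts with consonant(s) → move to end, add 'ay'
Consonant cluster: "sch"
Pig Latin = "eduleschay"


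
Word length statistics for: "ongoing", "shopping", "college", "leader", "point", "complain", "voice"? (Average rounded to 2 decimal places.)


Lengths: "ongoing"=7, "shopping"=8, "college"=7, "leader"=6, "point"=5, "complain"=8, "voice"=5
Sum = 46, Count = 7
Average = 46/7 = 6.57
= avg=6.57, min=5, max=8


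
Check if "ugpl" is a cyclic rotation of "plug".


Word: "plug", Candidate: "ugpl"
Method: check if candidate is substring of word+word
"plugplug" contains "ugpl"? Yes
Is rotation = Yes


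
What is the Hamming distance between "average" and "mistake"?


Comparing character by character (same length = 7):
  Pos 0: 'a' vs 'm' !=
  Pos 1: 'v' vs 'i' !=
  Pos 2: 'e' vs 's' !=
  Pos 3: 'r' vs 't' !=
  Pos 4: 'a' vs 'a' =
  Pos 5: 'g' vs 'k' !=
  Pos 6: 'e' vs 'e' =
Hamming distance = 5


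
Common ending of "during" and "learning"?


Word 1: "during"
Word 2: "learning"
Comparing from end:
  Pos -1: 'g' == 'g'
  Pos -2: 'n' == 'n'
  Pos -3: 'i' == 'i'
  Pos -4: 'r' != 'n' (stop)
LCS = "ing" (length 3)


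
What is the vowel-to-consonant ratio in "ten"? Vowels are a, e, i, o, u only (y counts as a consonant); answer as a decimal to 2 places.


Word: "ten"
Vowels (a,e,i,o,u): 1
Consonants: 2
Ratio = 1/2
= 0.50


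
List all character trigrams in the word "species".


Word: "species" (length 7)
Number of trigrams = 7 - 3 + 1 = 5
  Position 0: "spe"
  Position 1: "pec"
  Position 2: "eci"
  Position 3: "cie"
  Position 4: "ies"
Trigrams = "spe", "pec", "eci", "cie", "ies"


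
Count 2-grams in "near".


Word: "near" (length 4)
Number of 2-grams = length - 2 + 1 = 4 - 2 + 1
= 3


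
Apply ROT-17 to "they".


Word: "they"
Shift: 17
Each letter → (letter + shift) mod 26:
  't' (19) + 17 = 10 → 'k'
  'h' (7) + 17 = 24 → 'y'
  'e' (4) + 17 = 21 → 'v'
  'y' (24) + 17 = 15 → 'p'
Result = "kyvp"


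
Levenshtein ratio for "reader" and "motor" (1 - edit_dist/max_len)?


Word 1: "reader" (length 6)
Word 2: "motor" (length 5)
One optimal edit sequence:
  1. delete 'r'  (+1)
  2. substitute 'e' -> 'm'  (+1)
  3. substitute 'a' -> 'o'  (+1)
  4. substitute 'd' -> 't'  (+1)
  5. substitute 'e' -> 'o'  (+1)
  6. keep 'r'
Edit distance = 5
Max length = max(6, 5) = 6
Similarity = 1 - 5/6
= 0.1667


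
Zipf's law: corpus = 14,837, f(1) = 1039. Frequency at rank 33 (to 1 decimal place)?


Zipf's law: f(r) = f(1) / r
f(1) = 1039
f(33) = 1039 / 33
= 31.5 occurrences


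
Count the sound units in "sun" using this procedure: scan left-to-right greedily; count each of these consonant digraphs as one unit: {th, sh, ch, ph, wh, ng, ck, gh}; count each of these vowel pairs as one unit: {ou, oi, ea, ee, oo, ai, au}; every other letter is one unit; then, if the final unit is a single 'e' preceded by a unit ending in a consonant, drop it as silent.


Word: "sun" (3 letters)
Left-to-right scan:
  [1] 's' (letter)
  [2] 'u' (letter)
  [3] 'n' (letter)
Units from scan: 3
Sound units = 3 units


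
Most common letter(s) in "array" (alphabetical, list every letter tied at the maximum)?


Word: "array"
Letter counts:
  'a': 2
  'r': 2
  'y': 1
Maximum count = 2
Most frequent = 'a', 'r' (2 times each)


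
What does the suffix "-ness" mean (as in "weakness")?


Suffix: -ness
Example: weakness = weak + -ness
Meaning = state of being


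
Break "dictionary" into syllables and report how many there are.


Word: "dictionary"
Syllable breakdown: dic / tion / ar / y
Counting: 4 parts
= 4 syllables


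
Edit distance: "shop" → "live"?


Word 1: "shop" (length 4)
Word 2: "live" (length 4)
One optimal edit sequence (insert/delete/substitute each cost 1):
  1. substitute 's' -> 'l'  (+1)
  2. substitute 'h' -> 'i'  (+1)
  3. substitute 'o' -> 'v'  (+1)
  4. substitute 'p' -> 'e'  (+1)
Total edit operations: 4
Edit distance = 4


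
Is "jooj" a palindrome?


Word: "jooj"
Reversed: "jooj"
Forward == Backward? jooj == jooj
Palindrome = Yes


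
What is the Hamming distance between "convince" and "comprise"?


Comparing character by character (same length = 8):
  Pos 0: 'c' vs 'c' =
  Pos 1: 'o' vs 'o' =
  Pos 2: 'n' vs 'm' !=
  Pos 3: 'v' vs 'p' !=
  Pos 4: 'i' vs 'r' !=
  Pos 5: 'n' vs 'i' !=
  Pos 6: 'c' vs 's' !=
  Pos 7: 'e' vs 'e' =
Hamming distance = 5


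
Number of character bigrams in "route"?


Word: "route" (length 5)
Number of 2-grams = length - 2 + 1 = 5 - 2 + 1
= 4


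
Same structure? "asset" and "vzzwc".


Pattern of "asset": [0, 1, 1, 2, 3]
Pattern of "vzzwc": [0, 1, 1, 2, 3]
Patterns match
Same pattern = Yes


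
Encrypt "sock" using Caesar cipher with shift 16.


Word: "sock"
Shift: 16
Each letter → (letter + shift) mod 26:
  's' (18) + 16 = 8 → 'i'
  'o' (14) + 16 = 4 → 'e'
  'c' (2) + 16 = 18 → 's'
  'k' (10) + 16 = 0 → 'a'
Result = "iesa"


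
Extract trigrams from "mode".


Word: "mode" (length 4)
Number of trigrams = 4 - 3 + 1 = 2
  Position 0: "mod"
  Position 1: "ode"
Trigrams = "mod", "ode"


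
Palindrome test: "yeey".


Word: "yeey"
Reversed: "yeey"
Forward == Backward? yeey == yeey
Palindrome = Yes


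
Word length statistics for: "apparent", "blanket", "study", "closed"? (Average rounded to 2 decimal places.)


Lengths: "apparent"=8, "blanket"=7, "study"=5, "closed"=6
Sum = 26, Count = 4
Average = 26/4 = 6.50
= avg=6.50, min=5, max=8


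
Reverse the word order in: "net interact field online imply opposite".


Original: "net interact field online imply opposite"
Words (1..n): net | interact | field | online | imply | opposite
Reversed (n..1): opposite | imply | online | field | interact | net
Result = "opposite imply online field interact net"


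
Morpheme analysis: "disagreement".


Word: "disagreement"
Morphemes: dis- + agree + -ment
Each morpheme carries meaning
= 3 morphemes


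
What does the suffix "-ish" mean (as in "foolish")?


Suffix: -ish
As in: foolish -> fool + -ish
Meaning = somewhat / having the qualities of


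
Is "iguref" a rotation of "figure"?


Word: "figure", Candidate: "iguref"
Method: check if candidate is substring of word+word
"figurefigure" contains "iguref"? Yes
Is rotation = Yes


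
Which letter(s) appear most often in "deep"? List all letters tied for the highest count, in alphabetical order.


Word: "deep"
Letter counts:
  'd': 1
  'e': 2
  'p': 1
Maximum count = 2
Most frequent = 'e' (2 times each)


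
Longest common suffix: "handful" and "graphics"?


Word 1: "handful"
Word 2: "graphics"
Comparing from end:
  Pos -1: 'l' != 's' (stop)
LCS = "" (length 0)


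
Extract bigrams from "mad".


Word: "mad" (length 3)
Number of bigrams = 3 - 2 + 1 = 2
  Position 0: "ma"
  Position 1: "ad"
Bigrams = "ma", "ad"


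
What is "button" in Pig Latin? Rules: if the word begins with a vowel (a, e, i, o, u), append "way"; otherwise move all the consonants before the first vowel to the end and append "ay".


Word: "button"
Starts with consonant(s) → move to end, add 'ay'
Consonant cluster: "b"
Pig Latin = "uttonbay"


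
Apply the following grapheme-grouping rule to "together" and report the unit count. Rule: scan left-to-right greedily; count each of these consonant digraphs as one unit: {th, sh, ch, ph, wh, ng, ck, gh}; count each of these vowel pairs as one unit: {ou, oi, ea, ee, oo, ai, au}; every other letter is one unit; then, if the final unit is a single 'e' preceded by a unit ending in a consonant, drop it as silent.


Word: "together" (8 letters)
Left-to-right scan:
  (1) 't' (letter)
  (2) 'o' (letter)
  (3) 'g' (letter)
  (4) 'e' (letter)
  (5) 'th' (digraph)
  (6) 'e' (letter)
  (7) 'r' (letter)
Units from scan: 7
Sound units = 7 units


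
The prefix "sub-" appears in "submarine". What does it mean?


Prefix: sub-
Example: submarine = sub- + marine
Meaning = under / below


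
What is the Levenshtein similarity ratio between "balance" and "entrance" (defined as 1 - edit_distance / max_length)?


Word 1: "balance" (length 7)
Word 2: "entrance" (length 8)
One optimal edit sequence:
  1. insert 'e'  (+1)
  2. substitute 'b' -> 'n'  (+1)
  3. substitute 'a' -> 't'  (+1)
  4. substitute 'l' -> 'r'  (+1)
  5. keep 'a'
  6. keep 'n'
  7. keep 'c'
  8. keep 'e'
Edit distance = 4
Max length = max(7, 8) = 8
Similarity = 1 - 4/8
= 0.5000


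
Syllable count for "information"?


Word: "information"
Syllable breakdown: in | for | ma | tion
Counting: 4 parts
= 4 syllables


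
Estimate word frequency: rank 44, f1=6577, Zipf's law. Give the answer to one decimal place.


Zipf's law: f(r) = f(1) / r
f(1) = 6577
f(44) = 6577 / 44
= 149.5 occurrences


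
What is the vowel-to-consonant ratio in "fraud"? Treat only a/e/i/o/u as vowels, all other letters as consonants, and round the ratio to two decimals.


Word: "fraud"
Vowels (a,e,i,o,u): 2
Consonants: 3
Ratio = 2/3
= 0.67


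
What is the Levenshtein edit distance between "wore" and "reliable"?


Word 1: "wore" (length 4)
Word 2: "reliable" (length 8)
One optimal edit sequence (insert/delete/substitute each cost 1):
  1. insert 'r'  (+1)
  2. insert 'e'  (+1)
  3. insert 'l'  (+1)
  4. insert 'i'  (+1)
  5. substitute 'w' -> 'a'  (+1)
  6. substitute 'o' -> 'b'  (+1)
  7. substitute 'r' -> 'l'  (+1)
  8. keep 'e'
Total edit operations: 7
Edit distance = 7


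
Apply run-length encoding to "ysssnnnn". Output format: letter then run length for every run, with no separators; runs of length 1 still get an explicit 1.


String: "ysssnnnn"
Scanning for consecutive runs:
  'y' x 1
  's' x 3
  'n' x 4
RLE = "y1s3n4"


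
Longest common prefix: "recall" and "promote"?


Word 1: "recall"
Word 2: "promote"
Comparing from start:
  Pos 0: 'r' != 'p' (stop)
LCP = "" (length 0)


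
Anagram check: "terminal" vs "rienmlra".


Word 1: "terminal" → sorted: aeilmnrt
Word 2: "rienmlra" → sorted: aeilmnrr
Same letters? aeilmnrt != aeilmnrr
Anagram = No


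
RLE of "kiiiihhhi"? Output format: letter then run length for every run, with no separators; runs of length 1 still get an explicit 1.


String: "kiiiihhhi"
Scanning for consecutive runs:
  'k' x 1
  'i' x 4
  'h' x 3
  'i' x 1
RLE = "k1i4h3i1"


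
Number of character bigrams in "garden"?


Word: "garden" (length 6)
Number of 2-grams = length - 2 + 1 = 6 - 2 + 1
= 5


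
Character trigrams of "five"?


Word: "five" (length 4)
Number of trigrams = 4 - 3 + 1 = 2
  Position 0: "fiv"
  Position 1: "ive"
Trigrams = "fiv", "ive"


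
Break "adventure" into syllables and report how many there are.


Word: "adventure"
Syllable breakdown: ad | ven | ture
Counting: 3 parts
= 3 syllables


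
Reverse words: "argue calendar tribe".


Original: "argue calendar tribe"
Words (1..n): argue | calendar | tribe
Reversed (n..1): tribe | calendar | argue
Result = "tribe calendar argue"


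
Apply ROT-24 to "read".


Word: "read"
Shift: 24
Each letter → (letter + shift) mod 26:
  'r' (17) + 24 = 15 → 'p'
  'e' (4) + 24 = 2 → 'c'
  'a' (0) + 24 = 24 → 'y'
  'd' (3) + 24 = 1 → 'b'
Result = "pcyb"


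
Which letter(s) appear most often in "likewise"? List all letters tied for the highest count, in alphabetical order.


Word: "likewise"
Letter counts:
  'e': 2
  'i': 2
  'k': 1
  'l': 1
  's': 1
  'w': 1
Maximum count = 2
Most frequent = 'e', 'i' (2 times each)


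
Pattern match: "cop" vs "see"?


Pattern of "cop": [0, 1, 2]
Pattern of "see": [0, 1, 1]
Patterns do not match
Same pattern = No


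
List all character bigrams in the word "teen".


Word: "teen" (length 4)
Number of bigrams = 4 - 2 + 1 = 3
  Position 0: "te"
  Position 1: "ee"
  Position 2: "en"
Bigrams = "te", "ee", "en"


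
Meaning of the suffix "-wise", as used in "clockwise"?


Suffix: -wise
As in: clockwise -> clock + -wise
Meaning = in the manner of


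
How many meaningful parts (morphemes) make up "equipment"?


Word: "equipment"
Morphemes: equip + -ment
Each morpheme carries meaning
= 2 morphemes


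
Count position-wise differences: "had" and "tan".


Comparing character by character (same length = 3):
  Pos 0: 'h' vs 't' !=
  Pos 1: 'a' vs 'a' =
  Pos 2: 'd' vs 'n' !=
Hamming distance = 2


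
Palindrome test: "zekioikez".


Word: "zekioikez"
Reversed: "zekioikez"
Forward == Backward? zekioikez == zekioikez
Palindrome = Yes


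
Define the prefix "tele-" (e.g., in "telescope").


Prefix: tele-
Example: telescope (tele- + scope)
Meaning = distant


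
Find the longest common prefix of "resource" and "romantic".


Word 1: "resource"
Word 2: "romantic"
Comparing from start:
  Pos 0: 'r' == 'r'
  Pos 1: 'e' != 'o' (stop)
LCP = "r" (length 1)


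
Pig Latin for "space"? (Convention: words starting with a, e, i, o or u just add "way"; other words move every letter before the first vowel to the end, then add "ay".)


Word: "space"
Starts with consonant(s) → move to end, add 'ay'
Consonant cluster: "sp"
Pig Latin = "acespay"


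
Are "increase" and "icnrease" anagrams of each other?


Word 1: "increase" → sorted: aceeinrs
Word 2: "icnrease" → sorted: aceeinrs
Same letters? aceeinrs == aceeinrs
Anagram = Yes


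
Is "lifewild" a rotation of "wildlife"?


Word: "wildlife", Candidate: "lifewild"
Method: check if candidate is substring of word+word
"wildlifewildlife" contains "lifewild"? Yes
Is rotation = Yes


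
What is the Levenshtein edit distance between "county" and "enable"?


Word 1: "county" (length 6)
Word 2: "enable" (length 6)
One optimal edit sequence (insert/delete/substitute each cost 1):
  1. substitute 'c' -> 'e'  (+1)
  2. substitute 'o' -> 'n'  (+1)
  3. substitute 'u' -> 'a'  (+1)
  4. substitute 'n' -> 'b'  (+1)
  5. substitute 't' -> 'l'  (+1)
  6. substitute 'y' -> 'e'  (+1)
Total edit operations: 6
Edit distance = 6


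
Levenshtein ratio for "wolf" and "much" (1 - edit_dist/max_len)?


Word 1: "wolf" (length 4)
Word 2: "much" (length 4)
One optimal edit sequence:
  1. substitute 'w' -> 'm'  (+1)
  2. substitute 'o' -> 'u'  (+1)
  3. substitute 'l' -> 'c'  (+1)
  4. substitute 'f' -> 'h'  (+1)
Edit distance = 4
Max length = max(4, 4) = 4
Similarity = 1 - 4/4
= 0.0000


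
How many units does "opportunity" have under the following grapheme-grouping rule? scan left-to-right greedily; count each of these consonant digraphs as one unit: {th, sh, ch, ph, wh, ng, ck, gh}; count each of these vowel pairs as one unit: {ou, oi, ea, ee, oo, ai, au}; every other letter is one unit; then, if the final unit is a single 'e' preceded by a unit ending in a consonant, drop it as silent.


Word: "opportunity" (11 letters)
Left-to-right scan:
  (1) 'o' (letter)
  (2) 'p' (letter)
  (3) 'p' (letter)
  (4) 'o' (letter)
  (5) 'r' (letter)
  (6) 't' (letter)
  (7) 'u' (letter)
  (8) 'n' (letter)
  (9) 'i' (letter)
  (10) 't' (letter)
  (11) 'y' (letter)
Units from scan: 11
Sound units = 11 units


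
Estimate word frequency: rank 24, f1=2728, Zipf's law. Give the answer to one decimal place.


Zipf's law: f(r) = f(1) / r
f(1) = 2728
f(24) = 2728 / 24
= 113.7 occurrences


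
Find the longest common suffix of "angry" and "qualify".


Word 1: "angry"
Word 2: "qualify"
Comparing from end:
  Pos -1: 'y' == 'y'
  Pos -2: 'r' != 'f' (stop)
LCS = "y" (length 1)


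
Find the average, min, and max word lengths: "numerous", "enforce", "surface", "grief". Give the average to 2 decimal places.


Lengths: "numerous"=8, "enforce"=7, "surface"=7, "grief"=5
Sum = 27, Count = 4
Average = 27/4 = 6.75
= avg=6.75, min=5, max=8


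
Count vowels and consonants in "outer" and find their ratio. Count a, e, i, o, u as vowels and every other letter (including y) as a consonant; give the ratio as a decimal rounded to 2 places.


Word: "outer"
Vowels (a,e,i,o,u): 3
Consonants: 2
Ratio = 3/2
= 1.50


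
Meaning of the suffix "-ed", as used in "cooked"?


Suffix: -ed
Example: cooked (cook + -ed)
Meaning = past tense


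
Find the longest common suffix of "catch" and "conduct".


Word 1: "catch"
Word 2: "conduct"
Comparing from end:
  Pos -1: 'h' != 't' (stop)
LCS = "" (length 0)


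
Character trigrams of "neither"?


Word: "neither" (length 7)
Number of trigrams = 7 - 3 + 1 = 5
  Position 0: "nei"
  Position 1: "eit"
  Position 2: "ith"
  Position 3: "the"
  Position 4: "her"
Trigrams = "nei", "eit", "ith", "the", "her"


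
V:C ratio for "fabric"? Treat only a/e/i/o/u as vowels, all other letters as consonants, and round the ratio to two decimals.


Word: "fabric"
Vowels (a,e,i,o,u): 2
Consonants: 4
Ratio = 2/4
= 0.50


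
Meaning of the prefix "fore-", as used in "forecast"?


Prefix: fore-
As in: forecast -> fore- + cast
Meaning = before


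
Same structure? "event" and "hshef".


Pattern of "event": [0, 1, 0, 2, 3]
Pattern of "hshef": [0, 1, 0, 2, 3]
Patterns match
Same pattern = Yes


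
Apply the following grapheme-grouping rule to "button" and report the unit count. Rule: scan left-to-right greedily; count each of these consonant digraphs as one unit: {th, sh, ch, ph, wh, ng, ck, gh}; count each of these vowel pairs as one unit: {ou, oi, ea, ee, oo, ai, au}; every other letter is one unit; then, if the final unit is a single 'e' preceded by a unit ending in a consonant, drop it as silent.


Word: "button" (6 letters)
Left-to-right scan:
  1. 'b' (letter)
  2. 'u' (letter)
  3. 't' (letter)
  4. 't' (letter)
  5. 'o' (letter)
  6. 'n' (letter)
Units from scan: 6
Sound units = 6 units


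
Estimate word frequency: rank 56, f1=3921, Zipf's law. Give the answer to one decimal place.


Zipf's law: f(r) = f(1) / r
f(1) = 3921
f(56) = 3921 / 56
= 70.0 occurrences


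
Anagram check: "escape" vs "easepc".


Word 1: "escape" → sorted: aceeps
Word 2: "easepc" → sorted: aceeps
Same letters? aceeps == aceeps
Anagram = Yes


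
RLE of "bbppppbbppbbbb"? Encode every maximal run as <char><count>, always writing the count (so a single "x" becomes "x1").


String: "bbppppbbppbbbb"
Scanning for consecutive runs:
  'b' x 2
  'p' x 4
  'b' x 2
  'p' x 2
  'b' x 4
RLE = "b2p4b2p2b4"


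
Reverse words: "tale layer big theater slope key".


Original: "tale layer big theater slope key"
Words (1..n): tale | layer | big | theater | slope | key
Reversed (n..1): key | slope | theater | big | layer | tale
Result = "key slope theater big layer tale"


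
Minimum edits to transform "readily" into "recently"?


Word 1: "readily" (length 7)
Word 2: "recently" (length 8)
One optimal edit sequence (insert/delete/substitute each cost 1):
  1. keep 'r'
  2. keep 'e'
  3. insert 'c'  (+1)
  4. substitute 'a' -> 'e'  (+1)
  5. substitute 'd' -> 'n'  (+1)
  6. substitute 'i' -> 't'  (+1)
  7. keep 'l'
  8. keep 'y'
Total edit operations: 4
Edit distance = 4


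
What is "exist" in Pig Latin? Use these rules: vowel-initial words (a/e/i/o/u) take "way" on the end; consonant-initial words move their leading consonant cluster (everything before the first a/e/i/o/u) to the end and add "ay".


Word: "exist"
Starts with vowel → add 'way'
Pig Latin = "existway"


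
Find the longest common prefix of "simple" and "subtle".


Word 1: "simple"
Word 2: "subtle"
Comparing from start:
  Pos 0: 's' == 's'
  Pos 1: 'i' != 'u' (stop)
LCP = "s" (length 1)


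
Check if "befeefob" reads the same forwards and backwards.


Word: "befeefob"
Reversed: "bofeefeb"
Forward == Backward? befeefob != bofeefeb
Palindrome = No


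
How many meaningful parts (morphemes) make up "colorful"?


Word: "colorful"
Morphemes: color | -ful
Each morpheme carries meaning
= 2 morphemes


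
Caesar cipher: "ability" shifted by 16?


Word: "ability"
Shift: 16
Each letter → (letter + shift) mod 26:
  'a' (0) + 16 = 16 → 'q'
  'b' (1) + 16 = 17 → 'r'
  'i' (8) + 16 = 24 → 'y'
  'l' (11) + 16 = 1 → 'b'
  'i' (8) + 16 = 24 → 'y'
  't' (19) + 16 = 9 → 'j'
  'y' (24) + 16 = 14 → 'o'
Result = "qrybyjo"


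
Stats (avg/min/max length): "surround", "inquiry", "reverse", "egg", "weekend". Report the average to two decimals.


Lengths: "surround"=8, "inquiry"=7, "reverse"=7, "egg"=3, "weekend"=7
Sum = 32, Count = 5
Average = 32/5 = 6.40
= avg=6.40, min=3, max=8


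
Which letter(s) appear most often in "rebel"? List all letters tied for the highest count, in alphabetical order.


Word: "rebel"
Letter counts:
  'b': 1
  'e': 2
  'l': 1
  'r': 1
Maximum count = 2
Most frequent = 'e' (2 times each)


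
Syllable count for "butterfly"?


Word: "butterfly"
Syllable breakdown: but-ter-fly
Counting: 3 parts
= 3 syllables


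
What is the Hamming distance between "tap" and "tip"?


Comparing character by character (same length = 3):
  Pos 0: 't' vs 't' =
  Pos 1: 'a' vs 'i' !=
  Pos 2: 'p' vs 'p' =
Hamming distance = 1


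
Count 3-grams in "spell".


Word: "spell" (length 5)
Number of 3-grams = length - 3 + 1 = 5 - 3 + 1
= 3


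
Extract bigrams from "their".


Word: "their" (length 5)
Number of bigrams = 5 - 2 + 1 = 4
  Position 0: "th"
  Position 1: "he"
  Position 2: "ei"
  Position 3: "ir"
Bigrams = "th", "he", "ei", "ir"


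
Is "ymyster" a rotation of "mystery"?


Word: "mystery", Candidate: "ymyster"
Method: check if candidate is substring of word+word
"mysterymystery" contains "ymyster"? Yes
Is rotation = Yes


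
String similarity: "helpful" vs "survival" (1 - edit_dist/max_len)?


Word 1: "helpful" (length 7)
Word 2: "survival" (length 8)
One optimal edit sequence:
  1. insert 's'  (+1)
  2. substitute 'h' -> 'u'  (+1)
  3. substitute 'e' -> 'r'  (+1)
  4. substitute 'l' -> 'v'  (+1)
  5. substitute 'p' -> 'i'  (+1)
  6. substitute 'f' -> 'v'  (+1)
  7. substitute 'u' -> 'a'  (+1)
  8. keep 'l'
Edit distance = 7
Max length = max(7, 8) = 8
Similarity = 1 - 7/8
= 0.1250


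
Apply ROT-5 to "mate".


Word: "mate"
Shift: 5
Each letter → (letter + shift) mod 26:
  'm' (12) + 5 = 17 → 'r'
  'a' (0) + 5 = 5 → 'f'
  't' (19) + 5 = 24 → 'y'
  'e' (4) + 5 = 9 → 'j'
Result = "rfyj"


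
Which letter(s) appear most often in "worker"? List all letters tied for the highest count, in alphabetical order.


Word: "worker"
Letter counts:
  'e': 1
  'k': 1
  'o': 1
  'r': 2
  'w': 1
Maximum count = 2
Most frequent = 'r' (2 times each)


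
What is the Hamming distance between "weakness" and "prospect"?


Comparing character by character (same length = 8):
  Pos 0: 'w' vs 'p' !=
  Pos 1: 'e' vs 'r' !=
  Pos 2: 'a' vs 'o' !=
  Pos 3: 'k' vs 's' !=
  Pos 4: 'n' vs 'p' !=
  Pos 5: 'e' vs 'e' =
  Pos 6: 's' vs 'c' !=
  Pos 7: 's' vs 't' !=
Hamming distance = 7


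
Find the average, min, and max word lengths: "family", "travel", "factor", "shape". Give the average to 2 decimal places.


Lengths: "family"=6, "travel"=6, "factor"=6, "shape"=5
Sum = 23, Count = 4
Average = 23/4 = 5.75
= avg=5.75, min=5, max=6


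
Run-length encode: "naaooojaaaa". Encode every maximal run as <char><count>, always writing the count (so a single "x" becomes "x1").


String: "naaooojaaaa"
Scanning for consecutive runs:
  'n' x 1
  'a' x 2
  'o' x 3
  'j' x 1
  'a' x 4
RLE = "n1a2o3j1a4"


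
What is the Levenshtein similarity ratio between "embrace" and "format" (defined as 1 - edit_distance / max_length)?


Word 1: "embrace" (length 7)
Word 2: "format" (length 6)
One optimal edit sequence:
  1. delete 'e'  (+1)
  2. substitute 'm' -> 'f'  (+1)
  3. substitute 'b' -> 'o'  (+1)
  4. keep 'r'
  5. substitute 'a' -> 'm'  (+1)
  6. substitute 'c' -> 'a'  (+1)
  7. substitute 'e' -> 't'  (+1)
Edit distance = 6
Max length = max(7, 6) = 7
Similarity = 1 - 6/7
= 0.1429


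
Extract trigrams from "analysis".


Word: "analysis" (length 8)
Number of trigrams = 8 - 3 + 1 = 6
  Position 0: "ana"
  Position 1: "nal"
  Position 2: "aly"
  Position 3: "lys"
  Position 4: "ysi"
  Position 5: "sis"
Trigrams = "ana", "nal", "aly", "lys", "ysi", "sis"


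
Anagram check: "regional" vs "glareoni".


Word 1: "regional" → sorted: aegilnor
Word 2: "glareoni" → sorted: aegilnor
Same letters? aegilnor == aegilnor
Anagram = Yes


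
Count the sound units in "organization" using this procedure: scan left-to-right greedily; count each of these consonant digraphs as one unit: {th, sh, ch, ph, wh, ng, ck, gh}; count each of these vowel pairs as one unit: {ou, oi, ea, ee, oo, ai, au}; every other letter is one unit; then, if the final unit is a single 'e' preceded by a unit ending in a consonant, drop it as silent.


Word: "organization" (12 letters)
Left-to-right scan:
  [1] 'o' (letter)
  [2] 'r' (letter)
  [3] 'g' (letter)
  [4] 'a' (letter)
  [5] 'n' (letter)
  [6] 'i' (letter)
  [7] 'z' (letter)
  [8] 'a' (letter)
  [9] 't' (letter)
  [10] 'i' (letter)
  [11] 'o' (letter)
  [12] 'n' (letter)
Units from scan: 12
Sound units = 12 units


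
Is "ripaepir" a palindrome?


Word: "ripaepir"
Reversed: "ripeapir"
Forward == Backward? ripaepir != ripeapir
Palindrome = No


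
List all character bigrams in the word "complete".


Word: "complete" (length 8)
Number of bigrams = 8 - 2 + 1 = 7
  Position 0: "co"
  Position 1: "om"
  Position 2: "mp"
  Position 3: "pl"
  Position 4: "le"
  Position 5: "et"
  Position 6: "te"
Bigrams = "co", "om", "mp", "pl", "le", "et", "te"


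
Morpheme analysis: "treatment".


Word: "treatment"
Morphemes: treat / -ment
Each morpheme carries meaning
= 2 morphemes


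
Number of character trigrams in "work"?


Word: "work" (length 4)
Number of 3-grams = length - 3 + 1 = 4 - 3 + 1
= 2


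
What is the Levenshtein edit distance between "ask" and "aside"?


Word 1: "ask" (length 3)
Word 2: "aside" (length 5)
One optimal edit sequence (insert/delete/substitute each cost 1):
  1. keep 'a'
  2. keep 's'
  3. insert 'i'  (+1)
  4. insert 'd'  (+1)
  5. substitute 'k' -> 'e'  (+1)
Total edit operations: 3
Edit distance = 3


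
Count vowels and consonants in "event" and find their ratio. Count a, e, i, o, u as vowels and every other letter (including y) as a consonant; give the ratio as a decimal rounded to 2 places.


Word: "event"
Vowels (a,e,i,o,u): 2
Consonants: 3
Ratio = 2/3
= 0.67


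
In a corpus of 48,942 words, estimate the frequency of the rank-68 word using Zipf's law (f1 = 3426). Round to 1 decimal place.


Zipf's law: f(r) = f(1) / r
f(1) = 3426
f(68) = 3426 / 68
= 50.4 occurrences


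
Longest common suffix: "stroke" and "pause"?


Word 1: "stroke"
Word 2: "pause"
Comparing from end:
  Pos -1: 'e' == 'e'
  Pos -2: 'k' != 's' (stop)
LCS = "e" (length 1)


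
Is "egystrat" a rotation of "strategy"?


Word: "strategy", Candidate: "egystrat"
Method: check if candidate is substring of word+word
"strategystrategy" contains "egystrat"? Yes
Is rotation = Yes


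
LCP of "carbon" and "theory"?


Word 1: "carbon"
Word 2: "theory"
Comparing from start:
  Pos 0: 'c' != 't' (stop)
LCP = "" (length 0)


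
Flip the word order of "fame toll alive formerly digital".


Original: "fame toll alive formerly digital"
Words (1..n): fame | toll | alive | formerly | digital
Reversed (n..1): digital | formerly | alive | toll | fame
Result = "digital formerly alive toll fame"


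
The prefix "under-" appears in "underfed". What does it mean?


Prefix: under-
Example: underfed = under- + fed
Meaning = insufficient


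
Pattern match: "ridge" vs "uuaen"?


Pattern of "ridge": [0, 1, 2, 3, 4]
Pattern of "uuaen": [0, 0, 1, 2, 3]
Patterns do not match
Same pattern = No


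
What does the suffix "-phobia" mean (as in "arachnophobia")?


Suffix: -phobia
Example: arachnophobia (arachno- + -phobia)
Meaning = fear of


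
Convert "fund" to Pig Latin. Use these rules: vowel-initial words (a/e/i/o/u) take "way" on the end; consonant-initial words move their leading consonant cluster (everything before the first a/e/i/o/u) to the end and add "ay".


Word: "fund"
Starts with consonant(s) → move to end, add 'ay'
Consonant cluster: "f"
Pig Latin = "undfay"


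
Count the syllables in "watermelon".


Word: "watermelon"
Syllable breakdown: wa | ter | mel | on
Counting: 4 parts
= 4 syllables


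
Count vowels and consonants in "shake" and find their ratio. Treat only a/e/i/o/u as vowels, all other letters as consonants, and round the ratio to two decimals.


Word: "shake"
Vowels (a,e,i,o,u): 2
Consonants: 3
Ratio = 2/3
= 0.67


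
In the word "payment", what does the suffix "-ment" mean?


Suffix: -ment
As in: payment -> pay + -ment
Meaning = result of action


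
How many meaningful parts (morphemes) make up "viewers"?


Word: "viewers"
Morphemes: view + -er + -s
Each morpheme carries meaning
= 3 morphemes


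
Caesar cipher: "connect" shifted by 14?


Word: "connect"
Shift: 14
Each letter → (letter + shift) mod 26:
  'c' (2) + 14 = 16 → 'q'
  'o' (14) + 14 = 2 → 'c'
  'n' (13) + 14 = 1 → 'b'
  'n' (13) + 14 = 1 → 'b'
  'e' (4) + 14 = 18 → 's'
  'c' (2) + 14 = 16 → 'q'
  't' (19) + 14 = 7 → 'h'
Result = "qcbbsqh"


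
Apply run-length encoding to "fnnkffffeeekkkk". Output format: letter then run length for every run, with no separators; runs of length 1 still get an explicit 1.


String: "fnnkffffeeekkkk"
Scanning for consecutive runs:
  'f' x 1
  'n' x 2
  'k' x 1
  'f' x 4
  'e' x 3
  'k' x 4
RLE = "f1n2k1f4e3k4"


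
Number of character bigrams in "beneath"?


Word: "beneath" (length 7)
Number of 2-grams = length - 2 + 1 = 7 - 2 + 1
= 6


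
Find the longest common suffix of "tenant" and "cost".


Word 1: "tenant"
Word 2: "cost"
Comparing from end:
  Pos -1: 't' == 't'
  Pos -2: 'n' != 's' (stop)
LCS = "t" (length 1)


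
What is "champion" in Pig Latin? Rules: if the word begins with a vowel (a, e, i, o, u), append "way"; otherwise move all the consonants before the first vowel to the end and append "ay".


Word: "champion"
Starts with consonant(s) → move to end, add 'ay'
Consonant cluster: "ch"
Pig Latin = "ampionchay"


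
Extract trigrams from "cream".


Word: "cream" (length 5)
Number of trigrams = 5 - 3 + 1 = 3
  Position 0: "cre"
  Position 1: "rea"
  Position 2: "eam"
Trigrams = "cre", "rea", "eam"


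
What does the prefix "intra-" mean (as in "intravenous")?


Prefix: intra-
Example: intravenous (intra- + venous)
Meaning = within


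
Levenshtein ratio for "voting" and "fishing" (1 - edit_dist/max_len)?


Word 1: "voting" (length 6)
Word 2: "fishing" (length 7)
One optimal edit sequence:
  1. insert 'f'  (+1)
  2. substitute 'v' -> 'i'  (+1)
  3. substitute 'o' -> 's'  (+1)
  4. substitute 't' -> 'h'  (+1)
  5. keep 'i'
  6. keep 'n'
  7. keep 'g'
Edit distance = 4
Max length = max(6, 7) = 7
Similarity = 1 - 4/7
= 0.4286


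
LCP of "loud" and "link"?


Word 1: "loud"
Word 2: "link"
Comparing from start:
  Pos 0: 'l' == 'l'
  Pos 1: 'o' != 'i' (stop)
LCP = "l" (length 1)


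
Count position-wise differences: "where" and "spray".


Comparing character by character (same length = 5):
  Pos 0: 'w' vs 's' !=
  Pos 1: 'h' vs 'p' !=
  Pos 2: 'e' vs 'r' !=
  Pos 3: 'r' vs 'a' !=
  Pos 4: 'e' vs 'y' !=
Hamming distance = 5


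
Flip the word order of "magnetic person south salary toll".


Original: "magnetic person south salary toll"
Words (1..n): magnetic | person | south | salary | toll
Reversed (n..1): toll | salary | south | person | magnetic
Result = "toll salary south person magnetic"


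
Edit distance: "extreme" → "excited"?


Word 1: "extreme" (length 7)
Word 2: "excited" (length 7)
One optimal edit sequence (insert/delete/substitute each cost 1):
  1. keep 'e'
  2. keep 'x'
  3. substitute 't' -> 'c'  (+1)
  4. substitute 'r' -> 'i'  (+1)
  5. substitute 'e' -> 't'  (+1)
  6. substitute 'm' -> 'e'  (+1)
  7. substitute 'e' -> 'd'  (+1)
Total edit operations: 5
Edit distance = 5


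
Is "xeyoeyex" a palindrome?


Word: "xeyoeyex"
Reversed: "xeyeoyex"
Forward == Backward? xeyoeyex != xeyeoyex
Palindrome = No


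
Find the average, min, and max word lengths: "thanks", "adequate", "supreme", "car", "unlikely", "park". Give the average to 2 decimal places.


Lengths: "thanks"=6, "adequate"=8, "supreme"=7, "car"=3, "unlikely"=8, "park"=4
Sum = 36, Count = 6
Average = 36/6 = 6.00
= avg=6.00, min=3, max=8


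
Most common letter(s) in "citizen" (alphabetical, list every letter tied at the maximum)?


Word: "citizen"
Letter counts:
  'c': 1
  'e': 1
  'i': 2
  'n': 1
  't': 1
  'z': 1
Maximum count = 2
Most frequent = 'i' (2 times each)


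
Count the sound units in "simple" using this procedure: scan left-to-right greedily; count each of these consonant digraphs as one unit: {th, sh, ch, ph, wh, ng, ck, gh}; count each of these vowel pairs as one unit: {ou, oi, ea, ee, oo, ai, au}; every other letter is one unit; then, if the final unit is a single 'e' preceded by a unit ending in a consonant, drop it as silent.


Word: "simple" (6 letters)
Left-to-right scan:
  (1) 's' (letter)
  (2) 'i' (letter)
  (3) 'm' (letter)
  (4) 'p' (letter)
  (5) 'l' (letter)
  (6) 'e' (letter)
Units from scan: 6
Final unit is 'e' after a consonant -> drop as silent (-1)
Sound units = 5 units


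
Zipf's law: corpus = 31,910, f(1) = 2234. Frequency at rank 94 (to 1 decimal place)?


Zipf's law: f(r) = f(1) / r
f(1) = 2234
f(94) = 2234 / 94
= 23.8 occurrences


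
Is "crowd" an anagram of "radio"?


Word 1: "radio" → sorted: adior
Word 2: "crowd" → sorted: cdorw
Same letters? adior != cdorw
Anagram = No


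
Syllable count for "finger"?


Word: "finger"
Syllable breakdown: fin · ger
Counting: 2 parts
= 2 syllables


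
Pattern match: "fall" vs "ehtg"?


Pattern of "fall": [0, 1, 2, 2]
Pattern of "ehtg": [0, 1, 2, 3]
Patterns do not match
Same pattern = No


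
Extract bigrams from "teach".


Word: "teach" (length 5)
Number of bigrams = 5 - 2 + 1 = 4
  Position 0: "te"
  Position 1: "ea"
  Position 2: "ac"
  Position 3: "ch"
Bigrams = "te", "ea", "ac", "ch"


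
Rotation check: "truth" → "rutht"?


Word: "truth", Candidate: "rutht"
Method: check if candidate is substring of word+word
"truthtruth" contains "rutht"? Yes
Is rotation = Yes


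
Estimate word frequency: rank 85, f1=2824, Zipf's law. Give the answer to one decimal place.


Zipf's law: f(r) = f(1) / r
f(1) = 2824
f(85) = 2824 / 85
= 33.2 occurrences


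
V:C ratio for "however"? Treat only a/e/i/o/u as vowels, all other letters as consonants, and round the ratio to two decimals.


Word: "however"
Vowels (a,e,i,o,u): 3
Consonants: 4
Ratio = 3/4
= 0.75


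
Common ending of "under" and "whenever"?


Word 1: "under"
Word 2: "whenever"
Comparing from end:
  Pos -1: 'r' == 'r'
  Pos -2: 'e' == 'e'
  Pos -3: 'd' != 'v' (stop)
LCS = "er" (length 2)


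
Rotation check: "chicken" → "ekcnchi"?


Word: "chicken", Candidate: "ekcnchi"
Method: check if candidate is substring of word+word
"chickenchicken" contains "ekcnchi"? No
Is rotation = No


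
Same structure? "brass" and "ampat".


Pattern of "brass": [0, 1, 2, 3, 3]
Pattern of "ampat": [0, 1, 2, 0, 3]
Patterns do not match
Same pattern = No


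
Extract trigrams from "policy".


Word: "policy" (length 6)
Number of trigrams = 6 - 3 + 1 = 4
  Position 0: "pol"
  Position 1: "oli"
  Position 2: "lic"
  Position 3: "icy"
Trigrams = "pol", "oli", "lic", "icy"


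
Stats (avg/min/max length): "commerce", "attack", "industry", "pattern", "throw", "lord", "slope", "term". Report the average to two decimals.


Lengths: "commerce"=8, "attack"=6, "industry"=8, "pattern"=7, "throw"=5, "lord"=4, "slope"=5, "term"=4
Sum = 47, Count = 8
Average = 47/8 = 5.88
= avg=5.88, min=4, max=8


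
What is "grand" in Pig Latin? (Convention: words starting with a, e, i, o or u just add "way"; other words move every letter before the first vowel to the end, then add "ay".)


Word: "grand"
Starts with consonant(s) → move to end, add 'ay'
Consonant cluster: "gr"
Pig Latin = "andgray"


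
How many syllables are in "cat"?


Word: "cat"
Syllable breakdown: cat
Counting: 1 part
= 1 syllable


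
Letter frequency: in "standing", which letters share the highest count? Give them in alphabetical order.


Word: "standing"
Letter counts:
  'a': 1
  'd': 1
  'g': 1
  'i': 1
  'n': 2
  's': 1
  't': 1
Maximum count = 2
Most frequent = 'n' (2 times each)


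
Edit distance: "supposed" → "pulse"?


Word 1: "supposed" (length 8)
Word 2: "pulse" (length 5)
One optimal edit sequence (insert/delete/substitute each cost 1):
  1. delete 's'  (+1)
  2. delete 'u'  (+1)
  3. keep 'p'
  4. substitute 'p' -> 'u'  (+1)
  5. substitute 'o' -> 'l'  (+1)
  6. keep 's'
  7. keep 'e'
  8. delete 'd'  (+1)
Total edit operations: 5
Edit distance = 5


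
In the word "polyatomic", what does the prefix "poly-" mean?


Prefix: poly-
Example: polyatomic = poly- + atomic
Meaning = many


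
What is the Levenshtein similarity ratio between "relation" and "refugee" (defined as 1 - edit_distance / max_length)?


Word 1: "relation" (length 8)
Word 2: "refugee" (length 7)
One optimal edit sequence:
  1. keep 'r'
  2. keep 'e'
  3. delete 'l'  (+1)
  4. substitute 'a' -> 'f'  (+1)
  5. substitute 't' -> 'u'  (+1)
  6. substitute 'i' -> 'g'  (+1)
  7. substitute 'o' -> 'e'  (+1)
  8. substitute 'n' -> 'e'  (+1)
Edit distance = 6
Max length = max(8, 7) = 8
Similarity = 1 - 6/8
= 0.2500
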